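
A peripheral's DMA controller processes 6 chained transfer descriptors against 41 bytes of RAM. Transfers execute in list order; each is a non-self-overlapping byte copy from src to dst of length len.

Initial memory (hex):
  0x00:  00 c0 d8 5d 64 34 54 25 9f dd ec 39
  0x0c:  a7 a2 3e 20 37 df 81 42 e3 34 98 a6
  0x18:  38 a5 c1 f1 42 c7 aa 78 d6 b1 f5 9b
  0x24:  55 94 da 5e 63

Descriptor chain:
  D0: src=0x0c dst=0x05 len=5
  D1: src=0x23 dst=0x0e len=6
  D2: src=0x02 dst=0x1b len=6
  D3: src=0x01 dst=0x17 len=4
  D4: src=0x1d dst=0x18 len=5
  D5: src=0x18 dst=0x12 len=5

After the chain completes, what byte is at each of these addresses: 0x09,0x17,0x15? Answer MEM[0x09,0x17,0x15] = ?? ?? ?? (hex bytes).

  after D0: wrote 5B at 0x05 = a7a23e2037
  after D1: wrote 6B at 0x0e = 9b5594da5e63
  after D2: wrote 6B at 0x1b = d85d64a7a23e
  after D3: wrote 4B at 0x17 = c0d85d64
  after D4: wrote 5B at 0x18 = 64a7a23eb1
  after D5: wrote 5B at 0x12 = 64a7a23eb1
query mem[0x09]=0x37, mem[0x17]=0xc0, mem[0x15]=0x3e

MEM[0x09,0x17,0x15] = 37 c0 3e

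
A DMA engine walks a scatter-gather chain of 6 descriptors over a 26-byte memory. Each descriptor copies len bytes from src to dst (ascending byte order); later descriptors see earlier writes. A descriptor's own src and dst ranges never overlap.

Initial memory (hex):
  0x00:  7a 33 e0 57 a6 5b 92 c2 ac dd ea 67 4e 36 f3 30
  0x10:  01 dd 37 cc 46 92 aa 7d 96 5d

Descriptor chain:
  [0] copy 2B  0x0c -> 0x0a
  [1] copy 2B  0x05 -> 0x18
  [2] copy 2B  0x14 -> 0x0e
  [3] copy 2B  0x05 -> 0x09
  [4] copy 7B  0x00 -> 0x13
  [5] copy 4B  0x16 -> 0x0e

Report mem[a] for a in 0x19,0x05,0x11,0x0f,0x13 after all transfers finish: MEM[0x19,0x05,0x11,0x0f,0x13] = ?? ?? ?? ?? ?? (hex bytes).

  after D0: wrote 2B at 0x0a = 4e36
  after D1: wrote 2B at 0x18 = 5b92
  after D2: wrote 2B at 0x0e = 4692
  after D3: wrote 2B at 0x09 = 5b92
  after D4: wrote 7B at 0x13 = 7a33e057a65b92
  after D5: wrote 4B at 0x0e = 57a65b92
query mem[0x19]=0x92, mem[0x05]=0x5b, mem[0x11]=0x92, mem[0x0f]=0xa6, mem[0x13]=0x7a

MEM[0x19,0x05,0x11,0x0f,0x13] = 92 5b 92 a6 7a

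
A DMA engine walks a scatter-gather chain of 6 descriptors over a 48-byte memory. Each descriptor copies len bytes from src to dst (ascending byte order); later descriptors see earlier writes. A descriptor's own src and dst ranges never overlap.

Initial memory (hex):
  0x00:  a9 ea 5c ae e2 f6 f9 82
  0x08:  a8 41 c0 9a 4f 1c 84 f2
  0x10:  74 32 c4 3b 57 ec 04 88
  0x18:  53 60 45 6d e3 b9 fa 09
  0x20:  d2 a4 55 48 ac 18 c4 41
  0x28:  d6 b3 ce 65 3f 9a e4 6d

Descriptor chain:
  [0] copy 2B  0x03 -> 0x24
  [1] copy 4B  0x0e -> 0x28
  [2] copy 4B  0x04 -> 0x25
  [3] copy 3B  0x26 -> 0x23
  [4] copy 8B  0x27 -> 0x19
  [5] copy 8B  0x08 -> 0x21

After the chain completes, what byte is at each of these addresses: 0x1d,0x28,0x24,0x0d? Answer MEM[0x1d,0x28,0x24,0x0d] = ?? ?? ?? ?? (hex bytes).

MEM[0x1d,0x28,0x24,0x0d] = 32 f2 9a 1c

#0 dst[0x24+2] := {0xae,0xe2}
#1 dst[0x28+4] := {0x84,0xf2,0x74,0x32}
#2 dst[0x25+4] := {0xe2,0xf6,0xf9,0x82}
#3 dst[0x23+3] := {0xf6,0xf9,0x82}
#4 dst[0x19+8] := {0xf9,0x82,0xf2,0x74,0x32,0x3f,0x9a,0xe4}
#5 dst[0x21+8] := {0xa8,0x41,0xc0,0x9a,0x4f,0x1c,0x84,0xf2}
query mem[0x1d]=0x32, mem[0x28]=0xf2, mem[0x24]=0x9a, mem[0x0d]=0x1c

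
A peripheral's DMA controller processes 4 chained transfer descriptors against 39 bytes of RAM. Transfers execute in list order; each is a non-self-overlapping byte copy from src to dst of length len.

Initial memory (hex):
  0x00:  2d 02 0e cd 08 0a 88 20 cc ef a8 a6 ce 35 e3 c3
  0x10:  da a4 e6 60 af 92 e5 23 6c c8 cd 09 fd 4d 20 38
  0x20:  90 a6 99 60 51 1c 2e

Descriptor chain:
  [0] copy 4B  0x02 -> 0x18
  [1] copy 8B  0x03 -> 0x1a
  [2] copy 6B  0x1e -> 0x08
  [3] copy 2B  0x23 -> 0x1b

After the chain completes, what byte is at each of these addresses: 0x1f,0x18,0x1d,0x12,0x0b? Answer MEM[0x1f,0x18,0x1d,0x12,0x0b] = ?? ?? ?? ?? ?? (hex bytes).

MEM[0x1f,0x18,0x1d,0x12,0x0b] = cc 0e 88 e6 a8

  after D0: wrote 4B at 0x18 = 0ecd080a
  after D1: wrote 8B at 0x1a = cd080a8820ccefa8
  after D2: wrote 6B at 0x08 = 20ccefa89960
  after D3: wrote 2B at 0x1b = 6051
query mem[0x1f]=0xcc, mem[0x18]=0x0e, mem[0x1d]=0x88, mem[0x12]=0xe6, mem[0x0b]=0xa8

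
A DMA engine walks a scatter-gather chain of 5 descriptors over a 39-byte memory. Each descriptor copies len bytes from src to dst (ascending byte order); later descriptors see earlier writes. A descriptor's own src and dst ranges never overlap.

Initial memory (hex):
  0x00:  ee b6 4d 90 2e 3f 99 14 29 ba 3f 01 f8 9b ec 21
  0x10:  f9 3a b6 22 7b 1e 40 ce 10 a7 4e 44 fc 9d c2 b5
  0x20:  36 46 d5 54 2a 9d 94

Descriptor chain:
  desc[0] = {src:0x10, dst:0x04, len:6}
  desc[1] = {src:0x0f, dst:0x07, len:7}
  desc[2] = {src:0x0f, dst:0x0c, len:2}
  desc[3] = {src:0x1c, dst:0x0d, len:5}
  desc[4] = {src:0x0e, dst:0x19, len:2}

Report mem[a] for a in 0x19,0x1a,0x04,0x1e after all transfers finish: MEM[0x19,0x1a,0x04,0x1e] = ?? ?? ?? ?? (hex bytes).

MEM[0x19,0x1a,0x04,0x1e] = 9d c2 f9 c2

#0 dst[0x04+6] := {0xf9,0x3a,0xb6,0x22,0x7b,0x1e}
#1 dst[0x07+7] := {0x21,0xf9,0x3a,0xb6,0x22,0x7b,0x1e}
#2 dst[0x0c+2] := {0x21,0xf9}
#3 dst[0x0d+5] := {0xfc,0x9d,0xc2,0xb5,0x36}
#4 dst[0x19+2] := {0x9d,0xc2}
query mem[0x19]=0x9d, mem[0x1a]=0xc2, mem[0x04]=0xf9, mem[0x1e]=0xc2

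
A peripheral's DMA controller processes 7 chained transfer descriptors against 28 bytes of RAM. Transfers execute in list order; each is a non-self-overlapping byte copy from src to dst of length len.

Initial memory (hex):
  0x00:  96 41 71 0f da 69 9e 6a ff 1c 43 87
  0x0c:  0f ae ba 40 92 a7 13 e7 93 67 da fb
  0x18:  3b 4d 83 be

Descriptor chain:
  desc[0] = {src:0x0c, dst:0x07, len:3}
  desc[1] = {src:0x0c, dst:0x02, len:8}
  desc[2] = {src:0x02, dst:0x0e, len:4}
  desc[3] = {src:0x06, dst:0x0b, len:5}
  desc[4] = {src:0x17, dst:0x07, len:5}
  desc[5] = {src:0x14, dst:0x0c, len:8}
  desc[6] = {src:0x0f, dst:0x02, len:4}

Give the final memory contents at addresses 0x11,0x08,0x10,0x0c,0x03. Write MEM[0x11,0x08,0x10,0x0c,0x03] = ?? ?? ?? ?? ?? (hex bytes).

MEM[0x11,0x08,0x10,0x0c,0x03] = 4d 3b 3b 93 3b

D0: mem[0x07..0x09] <- [0f ae ba]
D1: mem[0x02..0x09] <- [0f ae ba 40 92 a7 13 e7]
D2: mem[0x0e..0x11] <- [0f ae ba 40]
D3: mem[0x0b..0x0f] <- [92 a7 13 e7 43]
D4: mem[0x07..0x0b] <- [fb 3b 4d 83 be]
D5: mem[0x0c..0x13] <- [93 67 da fb 3b 4d 83 be]
D6: mem[0x02..0x05] <- [fb 3b 4d 83]
query mem[0x11]=0x4d, mem[0x08]=0x3b, mem[0x10]=0x3b, mem[0x0c]=0x93, mem[0x03]=0x3b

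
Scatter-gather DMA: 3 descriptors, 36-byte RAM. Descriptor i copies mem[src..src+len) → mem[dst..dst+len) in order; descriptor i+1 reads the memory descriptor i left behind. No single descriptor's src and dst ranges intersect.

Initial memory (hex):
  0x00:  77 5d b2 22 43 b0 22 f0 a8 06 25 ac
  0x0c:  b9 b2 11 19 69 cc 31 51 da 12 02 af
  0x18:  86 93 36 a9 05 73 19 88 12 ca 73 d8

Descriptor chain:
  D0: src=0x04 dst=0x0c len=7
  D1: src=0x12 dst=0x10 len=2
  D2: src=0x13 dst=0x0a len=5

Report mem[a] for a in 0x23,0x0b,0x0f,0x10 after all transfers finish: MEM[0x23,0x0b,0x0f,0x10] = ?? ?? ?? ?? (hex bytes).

MEM[0x23,0x0b,0x0f,0x10] = d8 da f0 25

[0] 0x04->0x0c len=7 : 43 b0 22 f0 a8 06 25
[1] 0x12->0x10 len=2 : 25 51
[2] 0x13->0x0a len=5 : 51 da 12 02 af
query mem[0x23]=0xd8, mem[0x0b]=0xda, mem[0x0f]=0xf0, mem[0x10]=0x25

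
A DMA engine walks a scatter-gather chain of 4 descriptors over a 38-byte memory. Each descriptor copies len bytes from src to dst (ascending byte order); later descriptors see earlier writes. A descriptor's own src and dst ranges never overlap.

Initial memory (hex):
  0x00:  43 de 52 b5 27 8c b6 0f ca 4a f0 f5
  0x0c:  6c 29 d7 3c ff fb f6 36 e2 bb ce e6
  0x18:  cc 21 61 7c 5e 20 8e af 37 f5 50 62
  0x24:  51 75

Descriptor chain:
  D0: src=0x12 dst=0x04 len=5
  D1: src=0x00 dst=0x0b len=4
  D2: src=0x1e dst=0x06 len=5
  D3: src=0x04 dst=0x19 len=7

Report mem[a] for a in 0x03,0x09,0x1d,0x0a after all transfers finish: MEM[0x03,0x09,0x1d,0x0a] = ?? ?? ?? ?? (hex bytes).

D0: mem[0x04..0x08] <- [f6 36 e2 bb ce]
D1: mem[0x0b..0x0e] <- [43 de 52 b5]
D2: mem[0x06..0x0a] <- [8e af 37 f5 50]
D3: mem[0x19..0x1f] <- [f6 36 8e af 37 f5 50]
query mem[0x03]=0xb5, mem[0x09]=0xf5, mem[0x1d]=0x37, mem[0x0a]=0x50

MEM[0x03,0x09,0x1d,0x0a] = b5 f5 37 50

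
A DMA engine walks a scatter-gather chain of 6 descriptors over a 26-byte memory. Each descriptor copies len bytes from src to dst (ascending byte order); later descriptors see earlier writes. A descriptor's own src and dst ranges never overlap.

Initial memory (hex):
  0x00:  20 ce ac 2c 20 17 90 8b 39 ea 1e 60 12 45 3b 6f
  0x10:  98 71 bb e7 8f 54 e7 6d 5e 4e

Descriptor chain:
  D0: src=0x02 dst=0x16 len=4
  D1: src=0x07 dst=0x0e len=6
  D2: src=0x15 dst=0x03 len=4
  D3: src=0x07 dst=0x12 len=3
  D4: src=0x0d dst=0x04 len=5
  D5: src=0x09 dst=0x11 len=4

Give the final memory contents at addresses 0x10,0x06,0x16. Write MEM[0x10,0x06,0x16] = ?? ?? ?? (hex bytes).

MEM[0x10,0x06,0x16] = ea 39 ac

  after D0: wrote 4B at 0x16 = ac2c2017
  after D1: wrote 6B at 0x0e = 8b39ea1e6012
  after D2: wrote 4B at 0x03 = 54ac2c20
  after D3: wrote 3B at 0x12 = 8b39ea
  after D4: wrote 5B at 0x04 = 458b39ea1e
  after D5: wrote 4B at 0x11 = ea1e6012
query mem[0x10]=0xea, mem[0x06]=0x39, mem[0x16]=0xac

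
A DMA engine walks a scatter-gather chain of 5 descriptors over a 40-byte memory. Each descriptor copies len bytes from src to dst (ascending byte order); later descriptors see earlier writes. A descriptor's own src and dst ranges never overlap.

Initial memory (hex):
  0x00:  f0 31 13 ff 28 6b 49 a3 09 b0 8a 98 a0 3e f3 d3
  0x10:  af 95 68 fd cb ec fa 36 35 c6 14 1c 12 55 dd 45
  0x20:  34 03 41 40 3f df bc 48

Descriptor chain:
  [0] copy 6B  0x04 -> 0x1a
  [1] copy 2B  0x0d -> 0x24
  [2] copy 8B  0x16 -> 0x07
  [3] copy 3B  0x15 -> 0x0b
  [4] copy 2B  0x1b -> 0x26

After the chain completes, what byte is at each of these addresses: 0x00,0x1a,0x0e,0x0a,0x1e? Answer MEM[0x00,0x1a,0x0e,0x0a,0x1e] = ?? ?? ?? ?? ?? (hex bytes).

MEM[0x00,0x1a,0x0e,0x0a,0x1e] = f0 28 a3 c6 09

  after D0: wrote 6B at 0x1a = 286b49a309b0
  after D1: wrote 2B at 0x24 = 3ef3
  after D2: wrote 8B at 0x07 = fa3635c6286b49a3
  after D3: wrote 3B at 0x0b = ecfa36
  after D4: wrote 2B at 0x26 = 6b49
query mem[0x00]=0xf0, mem[0x1a]=0x28, mem[0x0e]=0xa3, mem[0x0a]=0xc6, mem[0x1e]=0x09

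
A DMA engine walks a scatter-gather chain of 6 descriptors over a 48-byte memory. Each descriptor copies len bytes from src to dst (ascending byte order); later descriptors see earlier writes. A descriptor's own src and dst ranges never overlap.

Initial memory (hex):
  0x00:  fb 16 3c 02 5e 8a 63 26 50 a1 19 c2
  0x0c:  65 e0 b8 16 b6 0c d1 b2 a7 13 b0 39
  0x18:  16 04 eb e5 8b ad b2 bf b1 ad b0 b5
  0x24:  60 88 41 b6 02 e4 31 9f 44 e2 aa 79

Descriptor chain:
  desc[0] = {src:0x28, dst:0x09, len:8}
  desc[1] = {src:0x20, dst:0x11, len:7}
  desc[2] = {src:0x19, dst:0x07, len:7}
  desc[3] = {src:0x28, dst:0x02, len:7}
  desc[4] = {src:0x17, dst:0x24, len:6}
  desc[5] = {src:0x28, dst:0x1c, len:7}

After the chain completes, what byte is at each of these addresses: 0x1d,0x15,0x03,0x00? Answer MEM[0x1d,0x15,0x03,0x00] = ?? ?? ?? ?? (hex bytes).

#0 dst[0x09+8] := {0x02,0xe4,0x31,0x9f,0x44,0xe2,0xaa,0x79}
#1 dst[0x11+7] := {0xb1,0xad,0xb0,0xb5,0x60,0x88,0x41}
#2 dst[0x07+7] := {0x04,0xeb,0xe5,0x8b,0xad,0xb2,0xbf}
#3 dst[0x02+7] := {0x02,0xe4,0x31,0x9f,0x44,0xe2,0xaa}
#4 dst[0x24+6] := {0x41,0x16,0x04,0xeb,0xe5,0x8b}
#5 dst[0x1c+7] := {0xe5,0x8b,0x31,0x9f,0x44,0xe2,0xaa}
query mem[0x1d]=0x8b, mem[0x15]=0x60, mem[0x03]=0xe4, mem[0x00]=0xfb

MEM[0x1d,0x15,0x03,0x00] = 8b 60 e4 fb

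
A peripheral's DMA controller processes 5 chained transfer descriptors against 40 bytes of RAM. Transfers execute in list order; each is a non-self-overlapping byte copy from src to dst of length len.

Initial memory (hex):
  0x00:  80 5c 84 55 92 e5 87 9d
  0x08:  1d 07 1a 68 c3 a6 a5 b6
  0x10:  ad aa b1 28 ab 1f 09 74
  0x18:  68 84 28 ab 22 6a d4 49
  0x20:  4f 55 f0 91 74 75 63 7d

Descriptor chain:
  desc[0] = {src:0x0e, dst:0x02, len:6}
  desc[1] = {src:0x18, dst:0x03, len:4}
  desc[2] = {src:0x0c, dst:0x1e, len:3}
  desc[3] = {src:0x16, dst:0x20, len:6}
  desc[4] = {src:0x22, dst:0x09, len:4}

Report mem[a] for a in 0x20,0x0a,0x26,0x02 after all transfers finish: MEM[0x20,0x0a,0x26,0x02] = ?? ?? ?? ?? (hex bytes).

MEM[0x20,0x0a,0x26,0x02] = 09 84 63 a5

[0] 0x0e->0x02 len=6 : a5 b6 ad aa b1 28
[1] 0x18->0x03 len=4 : 68 84 28 ab
[2] 0x0c->0x1e len=3 : c3 a6 a5
[3] 0x16->0x20 len=6 : 09 74 68 84 28 ab
[4] 0x22->0x09 len=4 : 68 84 28 ab
query mem[0x20]=0x09, mem[0x0a]=0x84, mem[0x26]=0x63, mem[0x02]=0xa5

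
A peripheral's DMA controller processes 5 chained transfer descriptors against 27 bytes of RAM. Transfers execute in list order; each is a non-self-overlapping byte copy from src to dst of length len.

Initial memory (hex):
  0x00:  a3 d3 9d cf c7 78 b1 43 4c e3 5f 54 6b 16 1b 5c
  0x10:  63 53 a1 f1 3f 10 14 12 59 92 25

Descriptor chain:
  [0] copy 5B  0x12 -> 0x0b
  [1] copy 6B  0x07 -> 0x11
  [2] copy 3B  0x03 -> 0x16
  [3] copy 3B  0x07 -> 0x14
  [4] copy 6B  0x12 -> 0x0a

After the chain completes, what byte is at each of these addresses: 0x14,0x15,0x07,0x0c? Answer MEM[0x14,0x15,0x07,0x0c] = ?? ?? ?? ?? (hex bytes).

#0 dst[0x0b+5] := {0xa1,0xf1,0x3f,0x10,0x14}
#1 dst[0x11+6] := {0x43,0x4c,0xe3,0x5f,0xa1,0xf1}
#2 dst[0x16+3] := {0xcf,0xc7,0x78}
#3 dst[0x14+3] := {0x43,0x4c,0xe3}
#4 dst[0x0a+6] := {0x4c,0xe3,0x43,0x4c,0xe3,0xc7}
query mem[0x14]=0x43, mem[0x15]=0x4c, mem[0x07]=0x43, mem[0x0c]=0x43

MEM[0x14,0x15,0x07,0x0c] = 43 4c 43 43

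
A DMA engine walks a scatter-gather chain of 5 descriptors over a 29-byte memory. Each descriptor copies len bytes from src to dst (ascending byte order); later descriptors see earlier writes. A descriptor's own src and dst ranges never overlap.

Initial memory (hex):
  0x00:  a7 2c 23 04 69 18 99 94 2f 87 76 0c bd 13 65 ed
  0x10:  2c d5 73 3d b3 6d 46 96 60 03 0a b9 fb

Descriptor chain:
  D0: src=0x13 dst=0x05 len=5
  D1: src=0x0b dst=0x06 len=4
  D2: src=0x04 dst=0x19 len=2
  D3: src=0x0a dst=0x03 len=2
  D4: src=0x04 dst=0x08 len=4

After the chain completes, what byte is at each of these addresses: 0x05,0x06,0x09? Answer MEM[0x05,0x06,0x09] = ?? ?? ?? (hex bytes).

MEM[0x05,0x06,0x09] = 3d 0c 3d

  after D0: wrote 5B at 0x05 = 3db36d4696
  after D1: wrote 4B at 0x06 = 0cbd1365
  after D2: wrote 2B at 0x19 = 693d
  after D3: wrote 2B at 0x03 = 760c
  after D4: wrote 4B at 0x08 = 0c3d0cbd
query mem[0x05]=0x3d, mem[0x06]=0x0c, mem[0x09]=0x3d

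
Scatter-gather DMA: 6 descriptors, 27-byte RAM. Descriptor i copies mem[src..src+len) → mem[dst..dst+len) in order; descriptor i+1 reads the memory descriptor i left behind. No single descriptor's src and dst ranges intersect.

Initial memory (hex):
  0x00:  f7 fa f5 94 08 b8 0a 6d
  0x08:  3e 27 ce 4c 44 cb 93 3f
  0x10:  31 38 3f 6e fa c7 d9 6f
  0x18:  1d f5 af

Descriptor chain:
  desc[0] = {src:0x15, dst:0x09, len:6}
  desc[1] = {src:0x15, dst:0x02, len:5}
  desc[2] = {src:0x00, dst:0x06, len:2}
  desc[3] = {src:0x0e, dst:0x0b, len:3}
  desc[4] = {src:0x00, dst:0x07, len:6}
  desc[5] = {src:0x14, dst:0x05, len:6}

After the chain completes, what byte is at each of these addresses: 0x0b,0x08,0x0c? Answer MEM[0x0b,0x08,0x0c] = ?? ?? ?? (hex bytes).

  after D0: wrote 6B at 0x09 = c7d96f1df5af
  after D1: wrote 5B at 0x02 = c7d96f1df5
  after D2: wrote 2B at 0x06 = f7fa
  after D3: wrote 3B at 0x0b = af3f31
  after D4: wrote 6B at 0x07 = f7fac7d96f1d
  after D5: wrote 6B at 0x05 = fac7d96f1df5
query mem[0x0b]=0x6f, mem[0x08]=0x6f, mem[0x0c]=0x1d

MEM[0x0b,0x08,0x0c] = 6f 6f 1d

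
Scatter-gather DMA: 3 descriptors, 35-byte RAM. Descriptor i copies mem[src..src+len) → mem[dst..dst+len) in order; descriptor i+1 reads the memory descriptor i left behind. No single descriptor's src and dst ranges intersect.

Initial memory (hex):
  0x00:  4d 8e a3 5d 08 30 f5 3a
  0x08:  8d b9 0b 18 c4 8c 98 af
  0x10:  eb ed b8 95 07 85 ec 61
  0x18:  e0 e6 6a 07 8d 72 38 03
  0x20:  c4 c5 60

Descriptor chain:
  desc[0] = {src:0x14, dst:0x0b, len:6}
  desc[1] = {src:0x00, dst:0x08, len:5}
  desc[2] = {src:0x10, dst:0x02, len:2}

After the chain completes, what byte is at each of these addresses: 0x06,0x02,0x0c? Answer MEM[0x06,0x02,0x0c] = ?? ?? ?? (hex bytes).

MEM[0x06,0x02,0x0c] = f5 e6 08

  after D0: wrote 6B at 0x0b = 0785ec61e0e6
  after D1: wrote 5B at 0x08 = 4d8ea35d08
  after D2: wrote 2B at 0x02 = e6ed
query mem[0x06]=0xf5, mem[0x02]=0xe6, mem[0x0c]=0x08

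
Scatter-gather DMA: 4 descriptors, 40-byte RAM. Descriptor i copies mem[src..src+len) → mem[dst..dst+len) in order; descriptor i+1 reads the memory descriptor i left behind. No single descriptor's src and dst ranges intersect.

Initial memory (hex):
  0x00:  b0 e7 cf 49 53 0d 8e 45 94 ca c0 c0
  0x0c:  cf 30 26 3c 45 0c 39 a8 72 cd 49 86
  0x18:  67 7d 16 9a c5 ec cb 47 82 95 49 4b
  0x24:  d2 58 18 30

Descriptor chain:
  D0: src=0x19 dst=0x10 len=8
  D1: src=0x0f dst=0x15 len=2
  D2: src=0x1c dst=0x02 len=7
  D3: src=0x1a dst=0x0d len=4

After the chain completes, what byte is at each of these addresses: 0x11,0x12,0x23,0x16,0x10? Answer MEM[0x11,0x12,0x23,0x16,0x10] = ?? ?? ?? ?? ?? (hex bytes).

D0: mem[0x10..0x17] <- [7d 16 9a c5 ec cb 47 82]
D1: mem[0x15..0x16] <- [3c 7d]
D2: mem[0x02..0x08] <- [c5 ec cb 47 82 95 49]
D3: mem[0x0d..0x10] <- [16 9a c5 ec]
query mem[0x11]=0x16, mem[0x12]=0x9a, mem[0x23]=0x4b, mem[0x16]=0x7d, mem[0x10]=0xec

MEM[0x11,0x12,0x23,0x16,0x10] = 16 9a 4b 7d ec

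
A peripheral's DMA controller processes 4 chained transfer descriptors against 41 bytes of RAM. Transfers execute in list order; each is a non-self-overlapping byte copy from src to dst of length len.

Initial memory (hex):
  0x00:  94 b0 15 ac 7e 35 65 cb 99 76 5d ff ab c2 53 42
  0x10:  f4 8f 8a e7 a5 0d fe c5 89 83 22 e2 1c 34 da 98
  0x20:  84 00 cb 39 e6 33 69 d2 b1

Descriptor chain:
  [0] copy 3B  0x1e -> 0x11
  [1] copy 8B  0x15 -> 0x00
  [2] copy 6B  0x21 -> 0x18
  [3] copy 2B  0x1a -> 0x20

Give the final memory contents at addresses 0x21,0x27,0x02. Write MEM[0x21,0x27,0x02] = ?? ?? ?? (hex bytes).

  after D0: wrote 3B at 0x11 = da9884
  after D1: wrote 8B at 0x00 = 0dfec5898322e21c
  after D2: wrote 6B at 0x18 = 00cb39e63369
  after D3: wrote 2B at 0x20 = 39e6
query mem[0x21]=0xe6, mem[0x27]=0xd2, mem[0x02]=0xc5

MEM[0x21,0x27,0x02] = e6 d2 c5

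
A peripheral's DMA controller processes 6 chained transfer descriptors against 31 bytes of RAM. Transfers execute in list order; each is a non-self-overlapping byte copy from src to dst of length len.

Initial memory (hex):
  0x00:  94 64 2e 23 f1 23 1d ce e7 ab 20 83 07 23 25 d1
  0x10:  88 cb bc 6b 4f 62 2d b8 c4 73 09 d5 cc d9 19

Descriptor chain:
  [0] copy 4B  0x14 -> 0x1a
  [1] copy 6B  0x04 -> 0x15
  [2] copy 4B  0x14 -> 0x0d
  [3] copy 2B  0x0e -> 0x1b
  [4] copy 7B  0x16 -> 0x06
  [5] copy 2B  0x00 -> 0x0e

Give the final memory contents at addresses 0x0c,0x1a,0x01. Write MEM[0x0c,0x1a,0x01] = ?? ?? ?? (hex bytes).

MEM[0x0c,0x1a,0x01] = 23 ab 64

  after D0: wrote 4B at 0x1a = 4f622db8
  after D1: wrote 6B at 0x15 = f1231dcee7ab
  after D2: wrote 4B at 0x0d = 4ff1231d
  after D3: wrote 2B at 0x1b = f123
  after D4: wrote 7B at 0x06 = 231dcee7abf123
  after D5: wrote 2B at 0x0e = 9464
query mem[0x0c]=0x23, mem[0x1a]=0xab, mem[0x01]=0x64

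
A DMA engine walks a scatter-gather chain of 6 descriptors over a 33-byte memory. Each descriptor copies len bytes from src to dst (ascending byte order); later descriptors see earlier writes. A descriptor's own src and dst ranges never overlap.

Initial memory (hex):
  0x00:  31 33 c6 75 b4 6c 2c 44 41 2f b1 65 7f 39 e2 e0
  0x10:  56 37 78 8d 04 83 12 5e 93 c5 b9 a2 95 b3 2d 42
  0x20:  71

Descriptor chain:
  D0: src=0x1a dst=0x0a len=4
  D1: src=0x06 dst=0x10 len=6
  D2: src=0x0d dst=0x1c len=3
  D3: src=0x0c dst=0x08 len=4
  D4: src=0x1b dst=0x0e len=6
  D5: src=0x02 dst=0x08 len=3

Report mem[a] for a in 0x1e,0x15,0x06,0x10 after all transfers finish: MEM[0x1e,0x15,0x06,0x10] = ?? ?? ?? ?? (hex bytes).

#0 dst[0x0a+4] := {0xb9,0xa2,0x95,0xb3}
#1 dst[0x10+6] := {0x2c,0x44,0x41,0x2f,0xb9,0xa2}
#2 dst[0x1c+3] := {0xb3,0xe2,0xe0}
#3 dst[0x08+4] := {0x95,0xb3,0xe2,0xe0}
#4 dst[0x0e+6] := {0xa2,0xb3,0xe2,0xe0,0x42,0x71}
#5 dst[0x08+3] := {0xc6,0x75,0xb4}
query mem[0x1e]=0xe0, mem[0x15]=0xa2, mem[0x06]=0x2c, mem[0x10]=0xe2

MEM[0x1e,0x15,0x06,0x10] = e0 a2 2c e2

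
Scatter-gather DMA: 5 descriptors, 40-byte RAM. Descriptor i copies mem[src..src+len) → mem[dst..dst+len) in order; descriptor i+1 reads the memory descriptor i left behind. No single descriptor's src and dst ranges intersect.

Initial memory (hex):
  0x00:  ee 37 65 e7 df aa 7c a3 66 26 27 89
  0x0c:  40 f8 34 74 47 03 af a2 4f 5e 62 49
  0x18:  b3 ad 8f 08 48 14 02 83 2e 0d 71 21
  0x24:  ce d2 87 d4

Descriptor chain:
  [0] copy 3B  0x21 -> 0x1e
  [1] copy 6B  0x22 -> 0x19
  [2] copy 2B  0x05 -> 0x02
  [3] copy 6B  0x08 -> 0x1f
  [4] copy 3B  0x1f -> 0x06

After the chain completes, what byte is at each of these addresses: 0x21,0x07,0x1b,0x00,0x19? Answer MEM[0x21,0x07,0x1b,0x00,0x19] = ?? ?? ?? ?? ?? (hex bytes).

MEM[0x21,0x07,0x1b,0x00,0x19] = 27 26 ce ee 71

  after D0: wrote 3B at 0x1e = 0d7121
  after D1: wrote 6B at 0x19 = 7121ced287d4
  after D2: wrote 2B at 0x02 = aa7c
  after D3: wrote 6B at 0x1f = 6626278940f8
  after D4: wrote 3B at 0x06 = 662627
query mem[0x21]=0x27, mem[0x07]=0x26, mem[0x1b]=0xce, mem[0x00]=0xee, mem[0x19]=0x71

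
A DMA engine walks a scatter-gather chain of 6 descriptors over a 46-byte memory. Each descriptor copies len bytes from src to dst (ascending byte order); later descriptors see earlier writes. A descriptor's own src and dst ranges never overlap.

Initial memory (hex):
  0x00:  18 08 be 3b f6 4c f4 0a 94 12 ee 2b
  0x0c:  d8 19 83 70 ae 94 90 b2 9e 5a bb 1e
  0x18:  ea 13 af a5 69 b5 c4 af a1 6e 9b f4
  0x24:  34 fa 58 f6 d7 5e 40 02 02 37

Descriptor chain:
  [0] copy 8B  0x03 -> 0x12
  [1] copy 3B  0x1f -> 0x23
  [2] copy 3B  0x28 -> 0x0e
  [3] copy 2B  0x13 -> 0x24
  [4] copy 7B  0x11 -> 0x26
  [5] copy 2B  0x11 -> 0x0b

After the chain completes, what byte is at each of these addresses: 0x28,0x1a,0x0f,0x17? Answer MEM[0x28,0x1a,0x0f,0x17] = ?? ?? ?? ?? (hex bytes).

#0 dst[0x12+8] := {0x3b,0xf6,0x4c,0xf4,0x0a,0x94,0x12,0xee}
#1 dst[0x23+3] := {0xaf,0xa1,0x6e}
#2 dst[0x0e+3] := {0xd7,0x5e,0x40}
#3 dst[0x24+2] := {0xf6,0x4c}
#4 dst[0x26+7] := {0x94,0x3b,0xf6,0x4c,0xf4,0x0a,0x94}
#5 dst[0x0b+2] := {0x94,0x3b}
query mem[0x28]=0xf6, mem[0x1a]=0xaf, mem[0x0f]=0x5e, mem[0x17]=0x94

MEM[0x28,0x1a,0x0f,0x17] = f6 af 5e 94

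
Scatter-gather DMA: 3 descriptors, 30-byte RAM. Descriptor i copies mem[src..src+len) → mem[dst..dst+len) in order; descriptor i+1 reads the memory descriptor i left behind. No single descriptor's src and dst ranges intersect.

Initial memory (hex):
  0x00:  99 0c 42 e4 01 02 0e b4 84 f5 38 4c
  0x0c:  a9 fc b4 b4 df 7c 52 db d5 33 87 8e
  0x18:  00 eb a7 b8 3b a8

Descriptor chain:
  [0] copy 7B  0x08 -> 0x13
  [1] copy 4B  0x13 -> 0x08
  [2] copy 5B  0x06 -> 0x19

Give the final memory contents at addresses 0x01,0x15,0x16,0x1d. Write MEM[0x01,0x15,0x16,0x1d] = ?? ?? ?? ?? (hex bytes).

MEM[0x01,0x15,0x16,0x1d] = 0c 38 4c 38

[0] 0x08->0x13 len=7 : 84 f5 38 4c a9 fc b4
[1] 0x13->0x08 len=4 : 84 f5 38 4c
[2] 0x06->0x19 len=5 : 0e b4 84 f5 38
query mem[0x01]=0x0c, mem[0x15]=0x38, mem[0x16]=0x4c, mem[0x1d]=0x38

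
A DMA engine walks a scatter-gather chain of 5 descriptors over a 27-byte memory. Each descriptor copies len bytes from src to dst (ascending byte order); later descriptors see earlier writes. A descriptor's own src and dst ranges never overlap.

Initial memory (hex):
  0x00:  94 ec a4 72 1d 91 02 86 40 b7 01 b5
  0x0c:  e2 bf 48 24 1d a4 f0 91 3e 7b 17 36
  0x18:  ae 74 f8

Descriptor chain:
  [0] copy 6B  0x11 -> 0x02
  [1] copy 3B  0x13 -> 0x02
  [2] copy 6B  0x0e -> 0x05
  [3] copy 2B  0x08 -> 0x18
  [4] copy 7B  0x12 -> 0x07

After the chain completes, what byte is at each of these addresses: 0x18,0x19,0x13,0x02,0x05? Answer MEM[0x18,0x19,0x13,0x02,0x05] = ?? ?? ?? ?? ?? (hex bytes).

MEM[0x18,0x19,0x13,0x02,0x05] = a4 f0 91 91 48

[0] 0x11->0x02 len=6 : a4 f0 91 3e 7b 17
[1] 0x13->0x02 len=3 : 91 3e 7b
[2] 0x0e->0x05 len=6 : 48 24 1d a4 f0 91
[3] 0x08->0x18 len=2 : a4 f0
[4] 0x12->0x07 len=7 : f0 91 3e 7b 17 36 a4
query mem[0x18]=0xa4, mem[0x19]=0xf0, mem[0x13]=0x91, mem[0x02]=0x91, mem[0x05]=0x48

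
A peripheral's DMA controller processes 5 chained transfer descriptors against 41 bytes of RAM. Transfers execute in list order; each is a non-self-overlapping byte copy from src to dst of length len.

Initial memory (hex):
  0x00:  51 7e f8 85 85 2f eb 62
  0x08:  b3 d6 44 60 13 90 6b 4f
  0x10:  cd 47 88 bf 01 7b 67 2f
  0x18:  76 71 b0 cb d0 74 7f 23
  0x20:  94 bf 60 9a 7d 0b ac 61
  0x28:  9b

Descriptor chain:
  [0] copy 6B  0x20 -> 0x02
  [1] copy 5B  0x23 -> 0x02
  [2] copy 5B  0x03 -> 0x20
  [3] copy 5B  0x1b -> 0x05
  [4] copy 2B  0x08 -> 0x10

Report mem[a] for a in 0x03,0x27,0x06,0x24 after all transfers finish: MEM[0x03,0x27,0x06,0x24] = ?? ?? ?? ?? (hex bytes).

[0] 0x20->0x02 len=6 : 94 bf 60 9a 7d 0b
[1] 0x23->0x02 len=5 : 9a 7d 0b ac 61
[2] 0x03->0x20 len=5 : 7d 0b ac 61 0b
[3] 0x1b->0x05 len=5 : cb d0 74 7f 23
[4] 0x08->0x10 len=2 : 7f 23
query mem[0x03]=0x7d, mem[0x27]=0x61, mem[0x06]=0xd0, mem[0x24]=0x0b

MEM[0x03,0x27,0x06,0x24] = 7d 61 d0 0b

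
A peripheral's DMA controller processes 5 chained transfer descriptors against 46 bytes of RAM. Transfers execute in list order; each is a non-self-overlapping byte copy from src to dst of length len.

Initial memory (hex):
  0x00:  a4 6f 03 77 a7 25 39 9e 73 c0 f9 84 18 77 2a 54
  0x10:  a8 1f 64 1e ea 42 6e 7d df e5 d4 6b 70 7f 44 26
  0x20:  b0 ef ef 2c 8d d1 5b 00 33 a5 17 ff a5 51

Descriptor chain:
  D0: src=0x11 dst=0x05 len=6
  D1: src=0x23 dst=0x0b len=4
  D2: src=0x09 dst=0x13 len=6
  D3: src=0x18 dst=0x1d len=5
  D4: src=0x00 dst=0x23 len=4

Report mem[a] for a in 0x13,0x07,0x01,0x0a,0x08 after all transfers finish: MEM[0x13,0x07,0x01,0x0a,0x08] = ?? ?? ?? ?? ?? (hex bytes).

MEM[0x13,0x07,0x01,0x0a,0x08] = 42 1e 6f 6e ea

D0: mem[0x05..0x0a] <- [1f 64 1e ea 42 6e]
D1: mem[0x0b..0x0e] <- [2c 8d d1 5b]
D2: mem[0x13..0x18] <- [42 6e 2c 8d d1 5b]
D3: mem[0x1d..0x21] <- [5b e5 d4 6b 70]
D4: mem[0x23..0x26] <- [a4 6f 03 77]
query mem[0x13]=0x42, mem[0x07]=0x1e, mem[0x01]=0x6f, mem[0x0a]=0x6e, mem[0x08]=0xea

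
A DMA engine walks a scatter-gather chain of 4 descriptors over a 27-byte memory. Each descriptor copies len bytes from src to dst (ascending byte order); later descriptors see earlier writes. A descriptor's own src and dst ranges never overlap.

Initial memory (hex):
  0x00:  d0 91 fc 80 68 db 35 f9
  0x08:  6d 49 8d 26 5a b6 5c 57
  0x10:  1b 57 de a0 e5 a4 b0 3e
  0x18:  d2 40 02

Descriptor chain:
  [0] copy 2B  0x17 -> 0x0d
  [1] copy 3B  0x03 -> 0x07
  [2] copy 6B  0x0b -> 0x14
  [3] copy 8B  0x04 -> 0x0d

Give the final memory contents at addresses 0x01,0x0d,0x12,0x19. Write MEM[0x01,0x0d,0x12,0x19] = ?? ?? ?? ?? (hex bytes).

  after D0: wrote 2B at 0x0d = 3ed2
  after D1: wrote 3B at 0x07 = 8068db
  after D2: wrote 6B at 0x14 = 265a3ed2571b
  after D3: wrote 8B at 0x0d = 68db358068db8d26
query mem[0x01]=0x91, mem[0x0d]=0x68, mem[0x12]=0xdb, mem[0x19]=0x1b

MEM[0x01,0x0d,0x12,0x19] = 91 68 db 1b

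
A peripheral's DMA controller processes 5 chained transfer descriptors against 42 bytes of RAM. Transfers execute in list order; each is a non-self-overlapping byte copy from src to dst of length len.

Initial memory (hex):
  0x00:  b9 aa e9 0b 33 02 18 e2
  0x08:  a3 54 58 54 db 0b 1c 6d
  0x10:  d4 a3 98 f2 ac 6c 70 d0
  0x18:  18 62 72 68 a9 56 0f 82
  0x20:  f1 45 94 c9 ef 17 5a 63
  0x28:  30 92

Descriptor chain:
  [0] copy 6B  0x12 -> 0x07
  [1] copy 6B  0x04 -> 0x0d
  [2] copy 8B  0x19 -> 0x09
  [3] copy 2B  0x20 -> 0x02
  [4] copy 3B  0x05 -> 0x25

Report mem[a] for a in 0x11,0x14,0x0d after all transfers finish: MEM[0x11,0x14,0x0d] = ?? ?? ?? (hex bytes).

MEM[0x11,0x14,0x0d] = f2 ac 56

#0 dst[0x07+6] := {0x98,0xf2,0xac,0x6c,0x70,0xd0}
#1 dst[0x0d+6] := {0x33,0x02,0x18,0x98,0xf2,0xac}
#2 dst[0x09+8] := {0x62,0x72,0x68,0xa9,0x56,0x0f,0x82,0xf1}
#3 dst[0x02+2] := {0xf1,0x45}
#4 dst[0x25+3] := {0x02,0x18,0x98}
query mem[0x11]=0xf2, mem[0x14]=0xac, mem[0x0d]=0x56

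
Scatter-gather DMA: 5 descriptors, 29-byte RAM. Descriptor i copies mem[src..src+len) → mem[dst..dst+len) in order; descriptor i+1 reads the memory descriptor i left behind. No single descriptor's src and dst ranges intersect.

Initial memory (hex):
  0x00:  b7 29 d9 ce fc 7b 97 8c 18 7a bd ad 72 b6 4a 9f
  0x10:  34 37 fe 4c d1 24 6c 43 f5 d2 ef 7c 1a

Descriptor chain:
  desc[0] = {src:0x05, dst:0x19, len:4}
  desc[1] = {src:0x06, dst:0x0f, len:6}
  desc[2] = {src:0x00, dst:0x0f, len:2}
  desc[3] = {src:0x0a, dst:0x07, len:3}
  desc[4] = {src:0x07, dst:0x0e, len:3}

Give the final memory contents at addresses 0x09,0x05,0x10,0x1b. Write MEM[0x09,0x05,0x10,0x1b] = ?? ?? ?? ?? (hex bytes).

D0: mem[0x19..0x1c] <- [7b 97 8c 18]
D1: mem[0x0f..0x14] <- [97 8c 18 7a bd ad]
D2: mem[0x0f..0x10] <- [b7 29]
D3: mem[0x07..0x09] <- [bd ad 72]
D4: mem[0x0e..0x10] <- [bd ad 72]
query mem[0x09]=0x72, mem[0x05]=0x7b, mem[0x10]=0x72, mem[0x1b]=0x8c

MEM[0x09,0x05,0x10,0x1b] = 72 7b 72 8c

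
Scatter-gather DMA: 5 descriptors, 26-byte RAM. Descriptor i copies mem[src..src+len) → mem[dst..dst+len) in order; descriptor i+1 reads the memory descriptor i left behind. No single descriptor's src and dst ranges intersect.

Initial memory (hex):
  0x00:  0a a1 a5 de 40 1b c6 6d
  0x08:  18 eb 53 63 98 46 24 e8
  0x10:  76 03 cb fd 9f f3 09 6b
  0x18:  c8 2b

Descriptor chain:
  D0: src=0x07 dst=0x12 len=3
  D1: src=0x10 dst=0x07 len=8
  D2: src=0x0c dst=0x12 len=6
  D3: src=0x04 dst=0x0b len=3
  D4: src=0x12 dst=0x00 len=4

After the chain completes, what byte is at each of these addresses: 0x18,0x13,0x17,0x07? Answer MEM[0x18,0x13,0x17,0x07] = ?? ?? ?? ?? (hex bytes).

[0] 0x07->0x12 len=3 : 6d 18 eb
[1] 0x10->0x07 len=8 : 76 03 6d 18 eb f3 09 6b
[2] 0x0c->0x12 len=6 : f3 09 6b e8 76 03
[3] 0x04->0x0b len=3 : 40 1b c6
[4] 0x12->0x00 len=4 : f3 09 6b e8
query mem[0x18]=0xc8, mem[0x13]=0x09, mem[0x17]=0x03, mem[0x07]=0x76

MEM[0x18,0x13,0x17,0x07] = c8 09 03 76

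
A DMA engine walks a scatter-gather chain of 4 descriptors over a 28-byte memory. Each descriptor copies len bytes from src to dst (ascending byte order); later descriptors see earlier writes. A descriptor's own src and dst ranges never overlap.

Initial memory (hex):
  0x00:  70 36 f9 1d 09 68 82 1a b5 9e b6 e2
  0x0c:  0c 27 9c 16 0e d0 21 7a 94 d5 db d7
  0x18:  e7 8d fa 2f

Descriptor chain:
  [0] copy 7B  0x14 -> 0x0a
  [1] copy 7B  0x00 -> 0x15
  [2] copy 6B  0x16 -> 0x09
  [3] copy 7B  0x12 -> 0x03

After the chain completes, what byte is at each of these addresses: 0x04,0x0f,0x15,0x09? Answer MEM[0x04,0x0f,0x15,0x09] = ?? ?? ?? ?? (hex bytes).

D0: mem[0x0a..0x10] <- [94 d5 db d7 e7 8d fa]
D1: mem[0x15..0x1b] <- [70 36 f9 1d 09 68 82]
D2: mem[0x09..0x0e] <- [36 f9 1d 09 68 82]
D3: mem[0x03..0x09] <- [21 7a 94 70 36 f9 1d]
query mem[0x04]=0x7a, mem[0x0f]=0x8d, mem[0x15]=0x70, mem[0x09]=0x1d

MEM[0x04,0x0f,0x15,0x09] = 7a 8d 70 1d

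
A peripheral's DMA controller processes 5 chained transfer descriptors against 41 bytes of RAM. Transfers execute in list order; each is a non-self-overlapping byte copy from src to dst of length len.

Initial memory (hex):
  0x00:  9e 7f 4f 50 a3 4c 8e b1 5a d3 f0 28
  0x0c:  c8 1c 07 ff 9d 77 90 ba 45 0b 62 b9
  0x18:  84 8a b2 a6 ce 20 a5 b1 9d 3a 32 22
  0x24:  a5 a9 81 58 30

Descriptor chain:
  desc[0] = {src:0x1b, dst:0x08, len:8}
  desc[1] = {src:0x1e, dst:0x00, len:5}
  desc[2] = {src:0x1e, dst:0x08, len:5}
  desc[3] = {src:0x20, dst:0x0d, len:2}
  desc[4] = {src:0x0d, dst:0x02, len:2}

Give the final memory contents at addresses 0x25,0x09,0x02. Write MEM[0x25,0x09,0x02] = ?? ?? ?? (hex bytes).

MEM[0x25,0x09,0x02] = a9 b1 9d

[0] 0x1b->0x08 len=8 : a6 ce 20 a5 b1 9d 3a 32
[1] 0x1e->0x00 len=5 : a5 b1 9d 3a 32
[2] 0x1e->0x08 len=5 : a5 b1 9d 3a 32
[3] 0x20->0x0d len=2 : 9d 3a
[4] 0x0d->0x02 len=2 : 9d 3a
query mem[0x25]=0xa9, mem[0x09]=0xb1, mem[0x02]=0x9d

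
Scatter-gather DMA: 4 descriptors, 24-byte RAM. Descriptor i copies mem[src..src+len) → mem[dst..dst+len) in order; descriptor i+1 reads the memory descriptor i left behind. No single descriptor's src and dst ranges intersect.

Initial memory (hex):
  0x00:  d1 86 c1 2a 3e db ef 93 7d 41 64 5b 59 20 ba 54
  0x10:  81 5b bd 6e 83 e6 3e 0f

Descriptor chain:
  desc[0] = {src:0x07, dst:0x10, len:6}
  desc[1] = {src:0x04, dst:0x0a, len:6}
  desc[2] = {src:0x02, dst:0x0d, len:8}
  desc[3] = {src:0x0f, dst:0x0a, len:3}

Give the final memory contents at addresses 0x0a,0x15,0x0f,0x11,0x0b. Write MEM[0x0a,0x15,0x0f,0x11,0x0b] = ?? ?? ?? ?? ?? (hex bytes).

  after D0: wrote 6B at 0x10 = 937d41645b59
  after D1: wrote 6B at 0x0a = 3edbef937d41
  after D2: wrote 8B at 0x0d = c12a3edbef937d41
  after D3: wrote 3B at 0x0a = 3edbef
query mem[0x0a]=0x3e, mem[0x15]=0x59, mem[0x0f]=0x3e, mem[0x11]=0xef, mem[0x0b]=0xdb

MEM[0x0a,0x15,0x0f,0x11,0x0b] = 3e 59 3e ef db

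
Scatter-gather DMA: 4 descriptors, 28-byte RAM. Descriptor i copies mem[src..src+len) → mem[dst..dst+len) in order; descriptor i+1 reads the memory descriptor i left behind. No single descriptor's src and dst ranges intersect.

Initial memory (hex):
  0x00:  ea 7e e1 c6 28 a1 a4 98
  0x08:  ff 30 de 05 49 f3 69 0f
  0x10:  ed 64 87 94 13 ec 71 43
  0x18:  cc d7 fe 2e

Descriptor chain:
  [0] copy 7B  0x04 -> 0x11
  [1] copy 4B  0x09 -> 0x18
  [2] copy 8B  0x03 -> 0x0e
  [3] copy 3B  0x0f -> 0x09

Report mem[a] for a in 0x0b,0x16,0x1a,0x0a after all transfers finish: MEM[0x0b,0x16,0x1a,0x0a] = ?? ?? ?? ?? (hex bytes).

MEM[0x0b,0x16,0x1a,0x0a] = a4 30 05 a1

  after D0: wrote 7B at 0x11 = 28a1a498ff30de
  after D1: wrote 4B at 0x18 = 30de0549
  after D2: wrote 8B at 0x0e = c628a1a498ff30de
  after D3: wrote 3B at 0x09 = 28a1a4
query mem[0x0b]=0xa4, mem[0x16]=0x30, mem[0x1a]=0x05, mem[0x0a]=0xa1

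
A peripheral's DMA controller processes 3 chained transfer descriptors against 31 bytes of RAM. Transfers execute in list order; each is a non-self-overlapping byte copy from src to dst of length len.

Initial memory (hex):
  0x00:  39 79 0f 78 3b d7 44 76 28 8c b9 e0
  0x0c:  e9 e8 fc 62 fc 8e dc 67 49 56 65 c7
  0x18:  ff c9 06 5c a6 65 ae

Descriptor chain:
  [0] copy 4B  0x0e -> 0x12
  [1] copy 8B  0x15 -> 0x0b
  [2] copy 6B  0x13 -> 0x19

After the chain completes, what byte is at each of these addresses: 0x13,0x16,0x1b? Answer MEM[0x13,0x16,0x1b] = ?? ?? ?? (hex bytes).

  after D0: wrote 4B at 0x12 = fc62fc8e
  after D1: wrote 8B at 0x0b = 8e65c7ffc9065ca6
  after D2: wrote 6B at 0x19 = 62fc8e65c7ff
query mem[0x13]=0x62, mem[0x16]=0x65, mem[0x1b]=0x8e

MEM[0x13,0x16,0x1b] = 62 65 8e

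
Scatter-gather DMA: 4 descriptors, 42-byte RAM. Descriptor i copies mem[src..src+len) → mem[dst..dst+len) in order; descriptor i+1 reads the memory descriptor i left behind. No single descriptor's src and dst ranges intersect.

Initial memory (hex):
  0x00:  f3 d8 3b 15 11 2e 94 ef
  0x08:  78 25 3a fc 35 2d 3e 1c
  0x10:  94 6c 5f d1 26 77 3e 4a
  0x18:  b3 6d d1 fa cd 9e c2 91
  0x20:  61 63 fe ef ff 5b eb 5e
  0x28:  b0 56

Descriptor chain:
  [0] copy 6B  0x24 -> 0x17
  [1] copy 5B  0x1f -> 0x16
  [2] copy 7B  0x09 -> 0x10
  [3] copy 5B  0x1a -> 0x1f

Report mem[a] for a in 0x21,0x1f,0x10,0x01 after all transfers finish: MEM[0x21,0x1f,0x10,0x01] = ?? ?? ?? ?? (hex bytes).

MEM[0x21,0x1f,0x10,0x01] = 56 ef 25 d8

D0: mem[0x17..0x1c] <- [ff 5b eb 5e b0 56]
D1: mem[0x16..0x1a] <- [91 61 63 fe ef]
D2: mem[0x10..0x16] <- [25 3a fc 35 2d 3e 1c]
D3: mem[0x1f..0x23] <- [ef b0 56 9e c2]
query mem[0x21]=0x56, mem[0x1f]=0xef, mem[0x10]=0x25, mem[0x01]=0xd8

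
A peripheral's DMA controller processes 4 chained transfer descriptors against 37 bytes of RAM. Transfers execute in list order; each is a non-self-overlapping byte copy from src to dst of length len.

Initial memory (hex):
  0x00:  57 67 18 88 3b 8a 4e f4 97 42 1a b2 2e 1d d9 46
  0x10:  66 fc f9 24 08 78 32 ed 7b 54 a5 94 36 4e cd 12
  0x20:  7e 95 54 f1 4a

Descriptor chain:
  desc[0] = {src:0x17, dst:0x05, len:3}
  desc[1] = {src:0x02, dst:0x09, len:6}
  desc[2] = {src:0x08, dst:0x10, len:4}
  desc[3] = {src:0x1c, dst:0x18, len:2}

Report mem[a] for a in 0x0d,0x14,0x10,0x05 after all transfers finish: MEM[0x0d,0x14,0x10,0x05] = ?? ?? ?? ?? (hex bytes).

MEM[0x0d,0x14,0x10,0x05] = 7b 08 97 ed

D0: mem[0x05..0x07] <- [ed 7b 54]
D1: mem[0x09..0x0e] <- [18 88 3b ed 7b 54]
D2: mem[0x10..0x13] <- [97 18 88 3b]
D3: mem[0x18..0x19] <- [36 4e]
query mem[0x0d]=0x7b, mem[0x14]=0x08, mem[0x10]=0x97, mem[0x05]=0xed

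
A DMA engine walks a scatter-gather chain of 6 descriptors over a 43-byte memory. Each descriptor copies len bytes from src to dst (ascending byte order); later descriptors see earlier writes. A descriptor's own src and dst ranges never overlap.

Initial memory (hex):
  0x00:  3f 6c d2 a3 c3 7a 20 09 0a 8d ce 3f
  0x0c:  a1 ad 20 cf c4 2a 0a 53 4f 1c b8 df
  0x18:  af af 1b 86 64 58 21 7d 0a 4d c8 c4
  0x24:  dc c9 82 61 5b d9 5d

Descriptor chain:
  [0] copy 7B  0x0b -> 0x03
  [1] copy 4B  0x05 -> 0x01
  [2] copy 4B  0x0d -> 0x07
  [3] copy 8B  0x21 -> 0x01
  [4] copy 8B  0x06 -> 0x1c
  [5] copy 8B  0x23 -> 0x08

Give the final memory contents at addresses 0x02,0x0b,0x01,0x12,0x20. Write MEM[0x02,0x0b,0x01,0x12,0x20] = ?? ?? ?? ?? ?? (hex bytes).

MEM[0x02,0x0b,0x01,0x12,0x20] = c8 82 4d 0a c4

D0: mem[0x03..0x09] <- [3f a1 ad 20 cf c4 2a]
D1: mem[0x01..0x04] <- [ad 20 cf c4]
D2: mem[0x07..0x0a] <- [ad 20 cf c4]
D3: mem[0x01..0x08] <- [4d c8 c4 dc c9 82 61 5b]
D4: mem[0x1c..0x23] <- [82 61 5b cf c4 3f a1 ad]
D5: mem[0x08..0x0f] <- [ad dc c9 82 61 5b d9 5d]
query mem[0x02]=0xc8, mem[0x0b]=0x82, mem[0x01]=0x4d, mem[0x12]=0x0a, mem[0x20]=0xc4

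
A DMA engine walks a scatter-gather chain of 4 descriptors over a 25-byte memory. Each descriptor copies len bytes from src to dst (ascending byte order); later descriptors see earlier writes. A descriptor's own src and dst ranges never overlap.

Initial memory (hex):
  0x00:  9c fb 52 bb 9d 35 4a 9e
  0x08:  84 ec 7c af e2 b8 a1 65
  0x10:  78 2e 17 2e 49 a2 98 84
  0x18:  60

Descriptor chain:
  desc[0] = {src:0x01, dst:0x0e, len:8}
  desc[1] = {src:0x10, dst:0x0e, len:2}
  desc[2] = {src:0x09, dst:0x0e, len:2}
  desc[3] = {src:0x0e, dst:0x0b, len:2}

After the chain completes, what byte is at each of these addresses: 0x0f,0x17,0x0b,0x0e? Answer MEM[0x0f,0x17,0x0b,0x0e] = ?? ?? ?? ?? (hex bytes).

  after D0: wrote 8B at 0x0e = fb52bb9d354a9e84
  after D1: wrote 2B at 0x0e = bb9d
  after D2: wrote 2B at 0x0e = ec7c
  after D3: wrote 2B at 0x0b = ec7c
query mem[0x0f]=0x7c, mem[0x17]=0x84, mem[0x0b]=0xec, mem[0x0e]=0xec

MEM[0x0f,0x17,0x0b,0x0e] = 7c 84 ec ec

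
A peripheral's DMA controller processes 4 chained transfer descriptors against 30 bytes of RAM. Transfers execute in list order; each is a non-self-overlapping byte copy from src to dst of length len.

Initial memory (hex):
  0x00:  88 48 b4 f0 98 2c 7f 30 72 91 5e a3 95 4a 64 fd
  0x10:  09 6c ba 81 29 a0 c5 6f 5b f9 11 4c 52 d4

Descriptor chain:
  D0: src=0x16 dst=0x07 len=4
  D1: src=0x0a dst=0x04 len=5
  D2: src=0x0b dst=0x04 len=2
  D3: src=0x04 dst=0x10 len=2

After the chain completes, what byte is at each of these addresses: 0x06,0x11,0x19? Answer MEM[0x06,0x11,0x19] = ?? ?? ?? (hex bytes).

MEM[0x06,0x11,0x19] = 95 95 f9

  after D0: wrote 4B at 0x07 = c56f5bf9
  after D1: wrote 5B at 0x04 = f9a3954a64
  after D2: wrote 2B at 0x04 = a395
  after D3: wrote 2B at 0x10 = a395
query mem[0x06]=0x95, mem[0x11]=0x95, mem[0x19]=0xf9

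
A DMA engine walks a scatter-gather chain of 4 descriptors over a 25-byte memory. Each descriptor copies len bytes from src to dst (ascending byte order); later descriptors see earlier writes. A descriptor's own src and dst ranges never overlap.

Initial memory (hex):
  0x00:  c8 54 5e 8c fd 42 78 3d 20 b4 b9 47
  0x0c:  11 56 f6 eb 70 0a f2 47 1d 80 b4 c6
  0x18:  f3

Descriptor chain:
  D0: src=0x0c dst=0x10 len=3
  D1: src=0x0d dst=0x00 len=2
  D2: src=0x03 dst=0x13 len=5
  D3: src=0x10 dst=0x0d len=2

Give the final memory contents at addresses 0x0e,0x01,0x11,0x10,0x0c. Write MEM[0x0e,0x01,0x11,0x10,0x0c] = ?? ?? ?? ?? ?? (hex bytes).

  after D0: wrote 3B at 0x10 = 1156f6
  after D1: wrote 2B at 0x00 = 56f6
  after D2: wrote 5B at 0x13 = 8cfd42783d
  after D3: wrote 2B at 0x0d = 1156
query mem[0x0e]=0x56, mem[0x01]=0xf6, mem[0x11]=0x56, mem[0x10]=0x11, mem[0x0c]=0x11

MEM[0x0e,0x01,0x11,0x10,0x0c] = 56 f6 56 11 11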